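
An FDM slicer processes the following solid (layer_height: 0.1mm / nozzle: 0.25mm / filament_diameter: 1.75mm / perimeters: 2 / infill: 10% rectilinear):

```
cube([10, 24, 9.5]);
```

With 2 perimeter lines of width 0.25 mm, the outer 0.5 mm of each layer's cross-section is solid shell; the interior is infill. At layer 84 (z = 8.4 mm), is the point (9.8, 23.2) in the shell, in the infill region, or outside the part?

At z = 8.4 mm: the 10×24 cube contributes its full rectangle. Overall, the cross-section is a single solid region. The nearest boundary edge runs (10.00, 0.00)→(10.00, 24.00); distance from the point to it = 0.20 mm. The point is inside the cross-section, 0.20 mm from the nearest boundary — within the 0.5 mm shell band (2 × 0.25).

shell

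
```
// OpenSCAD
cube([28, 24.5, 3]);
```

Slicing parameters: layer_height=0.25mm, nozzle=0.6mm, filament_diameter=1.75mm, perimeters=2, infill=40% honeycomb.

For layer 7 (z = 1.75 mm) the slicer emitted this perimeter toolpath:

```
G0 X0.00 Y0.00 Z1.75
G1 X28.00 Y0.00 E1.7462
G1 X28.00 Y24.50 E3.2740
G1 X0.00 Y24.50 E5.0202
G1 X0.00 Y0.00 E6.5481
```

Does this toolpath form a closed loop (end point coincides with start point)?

Start point (G0): (0.00, 0.00). End point (last G1): the path returns to the start — closed.

yes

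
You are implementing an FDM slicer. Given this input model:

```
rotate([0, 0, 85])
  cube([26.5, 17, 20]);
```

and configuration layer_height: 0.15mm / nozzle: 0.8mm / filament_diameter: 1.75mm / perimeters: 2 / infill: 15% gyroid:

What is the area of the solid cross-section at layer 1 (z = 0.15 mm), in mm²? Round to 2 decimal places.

450.50 mm²

At z = 0.15 mm: the cube is present — its section is the full 26.5×17 rectangle (area 450.50 mm²); (whole slice rotated 85° about Z — lengths, areas and connectivity unchanged). Overall, the cross-section is a single solid region. Net area = 450.50 mm².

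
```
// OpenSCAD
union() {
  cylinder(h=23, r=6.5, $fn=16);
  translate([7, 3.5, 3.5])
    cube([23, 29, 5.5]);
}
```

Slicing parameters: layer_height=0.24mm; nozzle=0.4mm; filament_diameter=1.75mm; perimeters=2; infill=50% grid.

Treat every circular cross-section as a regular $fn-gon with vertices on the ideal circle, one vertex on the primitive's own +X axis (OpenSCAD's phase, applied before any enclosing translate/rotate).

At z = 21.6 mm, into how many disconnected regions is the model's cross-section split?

At z = 21.6 mm: the cylinder: section is a regular 16-gon, circumradius r=6.5; the cube at (7, 3.5) is absent (z outside [3.5, 9]); Taking the union: only the r=6.5 cylinder is present, so the union is just that shape — 1 connected region. The result has 1 disconnected region.

1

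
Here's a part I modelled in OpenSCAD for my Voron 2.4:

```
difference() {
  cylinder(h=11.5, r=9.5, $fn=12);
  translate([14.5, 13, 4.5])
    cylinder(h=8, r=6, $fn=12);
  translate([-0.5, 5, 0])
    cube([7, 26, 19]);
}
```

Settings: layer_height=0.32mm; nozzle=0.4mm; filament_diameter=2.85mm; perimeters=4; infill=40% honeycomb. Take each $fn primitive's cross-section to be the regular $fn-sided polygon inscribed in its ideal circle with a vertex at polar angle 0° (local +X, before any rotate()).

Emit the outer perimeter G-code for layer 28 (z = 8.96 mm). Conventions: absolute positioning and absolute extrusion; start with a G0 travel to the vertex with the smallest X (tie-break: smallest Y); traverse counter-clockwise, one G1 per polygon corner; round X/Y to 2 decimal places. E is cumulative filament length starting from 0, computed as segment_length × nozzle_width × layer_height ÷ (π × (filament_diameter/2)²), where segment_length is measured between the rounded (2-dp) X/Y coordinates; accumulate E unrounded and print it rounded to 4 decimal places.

At z = 8.96 mm: the cylinder: section is a regular 12-gon, circumradius r=9.5; the r=6 cylinder at (14.5, 13) gives a regular 12-gon of circumradius 6 (constant along its height); the cube at (-0.5, 5) (footprint 7×26) is included at this height; Taking the first minus the rest: starting from the r=9.5 cylinder, the r=6 cylinder at (14.5, 13) misses the remaining region (no effect); the 7×26 cube at (-0.5, 5) partially overlaps it — only the 24.69 mm² overlap (of its 182.00 mm²) is removed, clipping the outline — 1 connected region. The outline is a single polygon with 14 vertices. Extrusion per mm of travel: 0.4 × 0.32 / (π × 1.425²) = 0.020065. Accumulating E over each segment gives final E = 1.2834.

G0 X-9.50 Y0.00 Z8.96
G1 X-8.23 Y-4.75 E0.0987
G1 X-4.75 Y-8.23 E0.1974
G1 X0.00 Y-9.50 E0.2961
G1 X4.75 Y-8.23 E0.3947
G1 X8.23 Y-4.75 E0.4935
G1 X9.50 Y0.00 E0.5921
G1 X8.23 Y4.75 E0.6908
G1 X6.50 Y6.48 E0.7399
G1 X6.50 Y5.00 E0.7696
G1 X-0.50 Y5.00 E0.9100
G1 X-0.50 Y9.37 E0.9977
G1 X-4.75 Y8.23 E1.0860
G1 X-8.23 Y4.75 E1.1847
G1 X-9.50 Y0.00 E1.2834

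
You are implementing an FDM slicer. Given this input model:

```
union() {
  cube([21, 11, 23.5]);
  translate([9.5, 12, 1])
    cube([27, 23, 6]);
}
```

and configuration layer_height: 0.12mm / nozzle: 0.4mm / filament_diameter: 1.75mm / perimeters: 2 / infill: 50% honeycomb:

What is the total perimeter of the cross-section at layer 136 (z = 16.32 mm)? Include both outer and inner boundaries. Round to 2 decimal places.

At z = 16.32 mm: the cube is present — its section is the full 21×11 rectangle (perimeter 64.00 mm); the cube at (9.5, 12) is not intersected at this z (z outside [1, 7]); Combining (union): only the 21×11 cube is present, so the union is just that shape — boundary = 64.00 mm. Overall, the cross-section is a single solid region. Total boundary length (outer) = 64.00 mm.

64.00 mm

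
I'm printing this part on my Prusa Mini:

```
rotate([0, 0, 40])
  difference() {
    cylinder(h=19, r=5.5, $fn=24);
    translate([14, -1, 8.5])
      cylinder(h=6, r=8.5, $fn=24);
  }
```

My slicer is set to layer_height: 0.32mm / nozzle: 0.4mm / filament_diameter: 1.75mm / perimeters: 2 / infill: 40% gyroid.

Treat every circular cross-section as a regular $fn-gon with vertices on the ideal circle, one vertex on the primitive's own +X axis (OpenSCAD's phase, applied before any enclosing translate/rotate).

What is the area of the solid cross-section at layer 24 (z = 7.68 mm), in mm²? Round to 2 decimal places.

At z = 7.68 mm: the r=5.5 cylinder gives a regular 24-gon of circumradius 5.5 (constant along its height) (area = (24/2)·5.500²·sin(360°/24) = 93.95 mm²); the cylinder at (14, -1) does not reach this height (z outside [8.5, 14.5]); Subtracting the remaining from the first: none of the subtracted shapes is present at this height, so the r=5.5 cylinder is unchanged — area = 93.95 mm²; (rotated 40° about Z; rotation is an isometry so areas/perimeters/island counts are preserved). Overall, the cross-section is a single solid region. Net area = 93.95 mm².

93.95 mm²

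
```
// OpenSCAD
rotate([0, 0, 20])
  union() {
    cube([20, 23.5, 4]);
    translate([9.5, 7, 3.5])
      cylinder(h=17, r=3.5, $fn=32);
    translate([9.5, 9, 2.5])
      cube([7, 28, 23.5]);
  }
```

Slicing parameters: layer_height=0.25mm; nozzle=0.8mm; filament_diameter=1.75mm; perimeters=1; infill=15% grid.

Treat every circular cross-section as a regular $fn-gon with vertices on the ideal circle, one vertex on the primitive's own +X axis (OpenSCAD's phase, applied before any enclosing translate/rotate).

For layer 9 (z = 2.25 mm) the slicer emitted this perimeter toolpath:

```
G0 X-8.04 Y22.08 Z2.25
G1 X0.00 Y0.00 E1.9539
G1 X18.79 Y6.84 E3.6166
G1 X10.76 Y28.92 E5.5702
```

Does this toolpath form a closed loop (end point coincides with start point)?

Start point (G0): (-8.04, 22.08). End point (last G1): the path does not return to the start — open.

no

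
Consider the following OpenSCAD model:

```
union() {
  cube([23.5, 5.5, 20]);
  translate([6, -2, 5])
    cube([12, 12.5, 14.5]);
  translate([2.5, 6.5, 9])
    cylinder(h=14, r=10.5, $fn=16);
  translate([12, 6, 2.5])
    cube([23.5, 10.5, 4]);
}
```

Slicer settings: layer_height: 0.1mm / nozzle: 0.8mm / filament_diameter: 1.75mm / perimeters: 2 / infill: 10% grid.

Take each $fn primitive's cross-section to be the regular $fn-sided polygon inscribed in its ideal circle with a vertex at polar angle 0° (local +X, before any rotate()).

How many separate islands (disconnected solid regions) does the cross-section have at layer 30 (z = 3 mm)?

2

At z = 3 mm: the cube is present — its section is the full 23.5×5.5 rectangle; the cube at (6, -2) is absent (z outside [5, 19.5]); the cylinder at (2.5, 6.5) does not reach this height (z outside [9, 23]); the cube at (12, 6) is present — its section is the full 23.5×10.5 rectangle; Combining (union): the 2 present regions are separate (no shared area or edge), so areas and boundary lengths simply add and each stays a separate island — 2 connected regions. Overall, the cross-section has 2 separate islands. Island count = 2.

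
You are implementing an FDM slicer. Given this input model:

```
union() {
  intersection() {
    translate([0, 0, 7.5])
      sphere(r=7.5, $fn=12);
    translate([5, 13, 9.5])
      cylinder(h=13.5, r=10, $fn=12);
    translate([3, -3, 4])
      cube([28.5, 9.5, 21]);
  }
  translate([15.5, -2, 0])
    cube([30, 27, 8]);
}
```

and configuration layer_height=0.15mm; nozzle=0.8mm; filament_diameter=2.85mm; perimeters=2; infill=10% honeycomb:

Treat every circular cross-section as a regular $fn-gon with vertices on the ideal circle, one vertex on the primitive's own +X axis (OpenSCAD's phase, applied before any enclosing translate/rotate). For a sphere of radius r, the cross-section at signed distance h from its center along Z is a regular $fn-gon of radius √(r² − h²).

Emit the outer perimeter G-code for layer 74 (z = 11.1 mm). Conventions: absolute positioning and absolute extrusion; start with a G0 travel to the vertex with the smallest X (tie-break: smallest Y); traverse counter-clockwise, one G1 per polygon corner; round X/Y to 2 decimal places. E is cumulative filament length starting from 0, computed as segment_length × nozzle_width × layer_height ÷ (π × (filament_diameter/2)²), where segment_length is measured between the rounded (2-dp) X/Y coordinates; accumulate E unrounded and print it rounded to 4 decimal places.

At z = 11.1 mm: the r=7.5 sphere contributes a regular 12-gon of circumradius √(7.5²−3.6²) = 6.580; the r=10 cylinder at (5, 13) gives a regular 12-gon of circumradius 10 (constant along its height); the cube at (3, -3) (footprint 28.5×9.5) is included at this height; Taking the intersection: the r=10 cylinder at (5, 13) partially overlaps the r=7.5 sphere; clipping to the common part keeps 12.49 mm²; the 28.5×9.5 cube at (3, -3) partially overlaps the running intersection; clipping to the common part keeps 3.79 mm² — 1 connected region; the cube at (15.5, -2) does not reach this height (z outside [0, 8]); Combining (union): only the result so far is present, so the union is just that shape — 1 connected region. The outline is a single polygon with 6 vertices. Extrusion per mm of travel: 0.8 × 0.15 / (π × 1.425²) = 0.018811. Accumulating E over each segment gives final E = 0.1668.

G0 X3.00 Y3.54 Z11.10
G1 X5.00 Y3.00 E0.0390
G1 X5.72 Y3.19 E0.0530
G1 X5.70 Y3.29 E0.0549
G1 X3.29 Y5.70 E0.1190
G1 X3.00 Y5.78 E0.1247
G1 X3.00 Y3.54 E0.1668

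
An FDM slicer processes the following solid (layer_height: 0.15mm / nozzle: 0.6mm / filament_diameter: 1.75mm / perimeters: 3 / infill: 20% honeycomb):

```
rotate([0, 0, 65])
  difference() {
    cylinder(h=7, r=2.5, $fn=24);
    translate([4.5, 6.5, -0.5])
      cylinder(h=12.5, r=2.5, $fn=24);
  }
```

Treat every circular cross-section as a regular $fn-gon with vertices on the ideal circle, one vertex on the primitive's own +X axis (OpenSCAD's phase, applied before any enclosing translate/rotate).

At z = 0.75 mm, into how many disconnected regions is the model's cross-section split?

At z = 0.75 mm: the cylinder: section is a regular 24-gon, circumradius r=2.5; the r=2.5 cylinder at (4.5, 6.5) contributes a regular 24-gon of circumradius 2.5; Subtracting the remaining from the first: starting from the r=2.5 cylinder, the r=2.5 cylinder at (4.5, 6.5) misses the remaining region (no effect) — 1 connected region; (rotated 65° about Z; rotation is an isometry so areas/perimeters/island counts are preserved). The result has 1 disconnected region.

1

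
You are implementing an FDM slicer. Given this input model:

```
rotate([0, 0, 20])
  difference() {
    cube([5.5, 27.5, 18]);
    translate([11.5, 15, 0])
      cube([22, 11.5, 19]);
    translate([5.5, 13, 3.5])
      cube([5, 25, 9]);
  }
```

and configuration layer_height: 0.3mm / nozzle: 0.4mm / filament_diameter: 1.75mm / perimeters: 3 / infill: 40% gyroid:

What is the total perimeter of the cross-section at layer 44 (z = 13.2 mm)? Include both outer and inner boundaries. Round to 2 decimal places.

66.00 mm

At z = 13.2 mm: the cube (footprint 5.5×27.5) is included at this height (perimeter 66.00 mm); the cube at (11.5, 15) (footprint 22×11.5) is included at this height (perimeter 67.00 mm); the cube at (5.5, 13) does not reach this height (z outside [3.5, 12.5]); Taking the first minus the rest: starting from the 5.5×27.5 cube, the 22×11.5 cube at (11.5, 15) misses the remaining region (no effect) — boundary = 66.00 mm; (rotated 20° about Z; rotation is an isometry so areas/perimeters/island counts are preserved). Overall, the cross-section is a single solid region. Total boundary length (outer) = 66.00 mm.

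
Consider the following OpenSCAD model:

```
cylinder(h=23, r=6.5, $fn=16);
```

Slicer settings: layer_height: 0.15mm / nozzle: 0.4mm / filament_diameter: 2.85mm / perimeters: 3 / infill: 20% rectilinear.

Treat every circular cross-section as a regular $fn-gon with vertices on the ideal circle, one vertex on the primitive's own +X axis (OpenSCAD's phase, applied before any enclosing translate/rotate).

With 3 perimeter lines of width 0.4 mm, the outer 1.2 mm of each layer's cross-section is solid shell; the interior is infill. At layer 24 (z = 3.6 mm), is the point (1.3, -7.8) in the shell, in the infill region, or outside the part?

outside

At z = 3.6 mm: the r=6.5 cylinder contributes a regular 16-gon of circumradius 6.5. Overall, the cross-section is a single solid region. The nearest boundary edge runs (-0.00, -6.50)→(2.49, -6.01); distance from the point to it = 1.53 mm. The point is not inside any of the regions above, so it lies outside the cross-section (1.53 mm from the nearest boundary).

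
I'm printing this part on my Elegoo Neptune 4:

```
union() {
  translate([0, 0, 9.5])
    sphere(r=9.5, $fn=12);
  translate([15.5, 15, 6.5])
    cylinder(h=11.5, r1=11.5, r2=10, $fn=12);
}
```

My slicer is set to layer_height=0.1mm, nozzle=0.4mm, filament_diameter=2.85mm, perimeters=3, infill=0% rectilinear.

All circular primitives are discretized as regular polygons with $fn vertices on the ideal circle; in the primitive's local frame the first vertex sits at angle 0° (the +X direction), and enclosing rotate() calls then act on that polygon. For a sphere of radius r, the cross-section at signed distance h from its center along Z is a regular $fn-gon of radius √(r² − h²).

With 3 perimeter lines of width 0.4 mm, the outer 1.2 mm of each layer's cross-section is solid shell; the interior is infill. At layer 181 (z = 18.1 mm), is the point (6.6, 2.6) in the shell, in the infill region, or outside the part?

At z = 18.1 mm: the r=9.5 sphere contributes a regular 12-gon of circumradius √(9.5²−8.6²) = 4.036; the cone at (15.5, 15) is not intersected at this z (z outside [6.5, 18]); Combining (union): only the r=9.5 sphere is present, so the union is just that shape — 1 connected region. Overall, the cross-section is a single solid region. The nearest boundary edge runs (4.04, 0.00)→(3.50, 2.02); distance from the point to it = 3.15 mm. The point is not inside any of the regions above, so it lies outside the cross-section (3.15 mm from the nearest boundary).

outside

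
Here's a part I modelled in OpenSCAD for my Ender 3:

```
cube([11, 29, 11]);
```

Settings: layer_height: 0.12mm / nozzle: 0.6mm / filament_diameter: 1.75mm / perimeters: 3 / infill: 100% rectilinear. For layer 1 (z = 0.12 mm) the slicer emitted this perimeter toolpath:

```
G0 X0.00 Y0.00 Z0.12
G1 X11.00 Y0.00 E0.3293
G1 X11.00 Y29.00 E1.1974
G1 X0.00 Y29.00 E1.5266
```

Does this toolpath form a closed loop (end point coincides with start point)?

Start point (G0): (0.00, 0.00). End point (last G1): the path does not return to the start — open.

no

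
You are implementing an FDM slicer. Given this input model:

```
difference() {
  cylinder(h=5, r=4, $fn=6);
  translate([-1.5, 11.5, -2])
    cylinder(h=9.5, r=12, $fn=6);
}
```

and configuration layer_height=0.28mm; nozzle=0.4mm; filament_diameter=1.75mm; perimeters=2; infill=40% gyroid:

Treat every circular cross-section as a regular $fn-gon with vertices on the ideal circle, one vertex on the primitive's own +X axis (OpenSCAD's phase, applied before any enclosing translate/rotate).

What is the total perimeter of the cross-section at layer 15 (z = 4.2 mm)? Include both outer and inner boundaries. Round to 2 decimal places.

21.28 mm

At z = 4.2 mm: the r=4 cylinder contributes a regular 6-gon of circumradius 4 (perimeter = 2·6·4.000·sin(180°/6) = 24.00 mm); the r=12 cylinder at (-1.5, 11.5) contributes a regular 6-gon of circumradius 12 (perimeter = 2·6·12.000·sin(180°/6) = 72.00 mm); After the difference (first − rest): starting from the r=4 cylinder, the r=12 cylinder at (-1.5, 11.5) partially overlaps it — only the 12.63 mm² overlap (of its 374.12 mm²) is removed, clipping the outline — boundary = 21.28 mm. Overall, the cross-section is a single solid region. Total boundary length (outer) = 21.28 mm.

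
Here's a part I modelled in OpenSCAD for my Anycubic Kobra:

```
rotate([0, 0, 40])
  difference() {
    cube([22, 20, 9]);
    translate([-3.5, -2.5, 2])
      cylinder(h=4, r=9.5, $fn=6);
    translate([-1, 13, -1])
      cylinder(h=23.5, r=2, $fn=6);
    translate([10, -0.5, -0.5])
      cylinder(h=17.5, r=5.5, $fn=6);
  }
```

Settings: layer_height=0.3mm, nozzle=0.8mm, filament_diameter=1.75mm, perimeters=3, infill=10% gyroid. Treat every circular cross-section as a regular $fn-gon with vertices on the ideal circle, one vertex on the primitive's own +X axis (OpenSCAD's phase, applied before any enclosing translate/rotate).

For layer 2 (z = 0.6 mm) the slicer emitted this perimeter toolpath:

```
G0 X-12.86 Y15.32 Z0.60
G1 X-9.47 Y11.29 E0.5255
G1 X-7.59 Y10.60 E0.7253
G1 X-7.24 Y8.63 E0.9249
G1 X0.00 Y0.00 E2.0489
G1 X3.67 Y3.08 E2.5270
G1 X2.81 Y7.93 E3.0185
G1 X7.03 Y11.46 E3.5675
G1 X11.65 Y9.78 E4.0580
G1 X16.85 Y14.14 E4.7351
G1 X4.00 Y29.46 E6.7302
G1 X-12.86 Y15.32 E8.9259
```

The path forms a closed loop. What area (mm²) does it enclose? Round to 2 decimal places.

404.25 mm²

Apply the shoelace formula to the sequence of (X, Y) vertices; enclosed area = 404.25 mm².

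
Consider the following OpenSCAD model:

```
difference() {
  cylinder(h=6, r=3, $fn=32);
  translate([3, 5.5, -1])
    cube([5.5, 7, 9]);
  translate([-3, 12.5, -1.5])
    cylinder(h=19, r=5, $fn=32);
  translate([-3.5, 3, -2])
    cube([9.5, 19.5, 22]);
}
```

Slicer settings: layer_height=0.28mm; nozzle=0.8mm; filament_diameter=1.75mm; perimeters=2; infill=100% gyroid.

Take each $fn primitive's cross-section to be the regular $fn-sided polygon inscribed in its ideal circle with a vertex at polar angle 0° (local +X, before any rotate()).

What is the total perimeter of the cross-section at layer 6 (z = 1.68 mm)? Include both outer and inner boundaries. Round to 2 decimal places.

18.82 mm

At z = 1.68 mm: the r=3 cylinder contributes a regular 32-gon of circumradius 3 (perimeter = 2·32·3.000·sin(180°/32) = 18.82 mm); the cube at (3, 5.5) (footprint 5.5×7) is included at this height (perimeter 25.00 mm); the cylinder at (-3, 12.5): section is a regular 32-gon, circumradius r=5 (perimeter = 2·32·5.000·sin(180°/32) = 31.37 mm); the 9.5×19.5 cube at (-3.5, 3) contributes its full rectangle (perimeter 58.00 mm); After the difference (first − rest): starting from the r=3 cylinder, the 5.5×7 cube at (3, 5.5) misses the remaining region (no effect); the r=5 cylinder at (-3, 12.5) misses the remaining region (no effect); the 9.5×19.5 cube at (-3.5, 3) misses the remaining region (no effect) — boundary = 18.82 mm. Overall, the cross-section is a single solid region. Total boundary length (outer) = 18.82 mm.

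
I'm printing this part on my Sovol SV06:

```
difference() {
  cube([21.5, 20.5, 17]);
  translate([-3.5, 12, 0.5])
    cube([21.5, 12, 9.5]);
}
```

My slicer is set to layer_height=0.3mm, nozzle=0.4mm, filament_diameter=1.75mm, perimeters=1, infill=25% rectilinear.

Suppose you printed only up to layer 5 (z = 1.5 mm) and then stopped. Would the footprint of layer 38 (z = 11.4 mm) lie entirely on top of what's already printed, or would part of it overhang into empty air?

Compare the two slices. At z = 1.5: the cube is present — its section is the full 21.5×20.5 rectangle (area 440.75 mm²); the cube at (-3.5, 12) (footprint 21.5×12) is included at this height (area 258.00 mm²); Taking the first minus the rest: starting from the 21.5×20.5 cube (440.75 mm²), the 21.5×12 cube at (-3.5, 12) partially overlaps it — only the 153.00 mm² overlap (of its 258.00 mm²) is removed, clipping the outline — area = 287.75 mm². At z = 11.4: the cube is present — its section is the full 21.5×20.5 rectangle (area 440.75 mm²); the cube at (-3.5, 12) is absent (z outside [0.5, 10]); After the difference (first − rest): none of the subtracted shapes is present at this height, so the 21.5×20.5 cube is unchanged — area = 440.75 mm². Checking containment: at z = 11.4 the cross-section extends beyond the z = 1.5 cross-section by about 153.00 mm².

part overhangs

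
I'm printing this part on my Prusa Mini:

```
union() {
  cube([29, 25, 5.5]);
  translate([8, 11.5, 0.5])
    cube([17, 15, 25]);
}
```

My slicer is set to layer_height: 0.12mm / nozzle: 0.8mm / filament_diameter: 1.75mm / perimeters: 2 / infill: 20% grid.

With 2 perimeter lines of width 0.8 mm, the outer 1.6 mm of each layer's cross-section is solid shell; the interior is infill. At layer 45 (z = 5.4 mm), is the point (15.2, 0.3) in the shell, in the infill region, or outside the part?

shell

At z = 5.4 mm: the 29×25 cube contributes its full rectangle; the 17×15 cube at (8, 11.5) contributes its full rectangle; Merging all regions: the regions partially overlap (shared area 229.50 mm²), so overlapping operands fuse into one piece — 1 connected region. Overall, the cross-section is a single solid region. The nearest boundary edge runs (29.00, 0.00)→(0.00, 0.00); distance from the point to it = 0.30 mm. The point is inside the cross-section, 0.30 mm from the nearest boundary — within the 1.6 mm shell band (2 × 0.8).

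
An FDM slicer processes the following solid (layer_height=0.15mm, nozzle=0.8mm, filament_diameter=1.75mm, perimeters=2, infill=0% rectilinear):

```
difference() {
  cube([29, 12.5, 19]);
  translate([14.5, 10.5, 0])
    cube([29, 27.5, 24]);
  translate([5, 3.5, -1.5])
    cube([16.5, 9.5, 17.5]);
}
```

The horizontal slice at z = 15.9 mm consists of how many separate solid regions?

1

At z = 15.9 mm: the cube is present — its section is the full 29×12.5 rectangle; the cube at (14.5, 10.5) (footprint 29×27.5) is included at this height; the 16.5×9.5 cube at (5, 3.5) contributes its full rectangle; Taking the first minus the rest: starting from the 29×12.5 cube, the 29×27.5 cube at (14.5, 10.5) partially overlaps it — only the 29.00 mm² overlap (of its 797.50 mm²) is removed, clipping the outline; the 16.5×9.5 cube at (5, 3.5) partially overlaps it — only the 134.50 mm² overlap (of its 156.75 mm²) is removed, clipping the outline — 1 connected region. The result has 1 disconnected region.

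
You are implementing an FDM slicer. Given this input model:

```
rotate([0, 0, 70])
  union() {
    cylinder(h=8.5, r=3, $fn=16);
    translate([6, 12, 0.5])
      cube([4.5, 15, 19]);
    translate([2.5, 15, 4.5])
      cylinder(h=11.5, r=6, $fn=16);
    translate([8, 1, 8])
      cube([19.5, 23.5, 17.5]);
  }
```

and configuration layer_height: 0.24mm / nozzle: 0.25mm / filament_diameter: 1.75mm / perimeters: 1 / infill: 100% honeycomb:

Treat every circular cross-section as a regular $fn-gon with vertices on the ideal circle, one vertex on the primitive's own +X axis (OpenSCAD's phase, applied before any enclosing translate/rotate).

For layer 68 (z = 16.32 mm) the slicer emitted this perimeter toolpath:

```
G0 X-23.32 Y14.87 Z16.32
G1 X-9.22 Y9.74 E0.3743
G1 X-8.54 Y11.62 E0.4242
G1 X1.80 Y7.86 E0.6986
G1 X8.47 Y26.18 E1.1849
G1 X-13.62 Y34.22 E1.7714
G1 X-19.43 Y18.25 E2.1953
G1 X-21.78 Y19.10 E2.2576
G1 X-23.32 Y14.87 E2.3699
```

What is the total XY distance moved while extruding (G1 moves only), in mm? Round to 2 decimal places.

Sum the Euclidean lengths of each G1 segment: total = 95.00 mm.

95.00 mm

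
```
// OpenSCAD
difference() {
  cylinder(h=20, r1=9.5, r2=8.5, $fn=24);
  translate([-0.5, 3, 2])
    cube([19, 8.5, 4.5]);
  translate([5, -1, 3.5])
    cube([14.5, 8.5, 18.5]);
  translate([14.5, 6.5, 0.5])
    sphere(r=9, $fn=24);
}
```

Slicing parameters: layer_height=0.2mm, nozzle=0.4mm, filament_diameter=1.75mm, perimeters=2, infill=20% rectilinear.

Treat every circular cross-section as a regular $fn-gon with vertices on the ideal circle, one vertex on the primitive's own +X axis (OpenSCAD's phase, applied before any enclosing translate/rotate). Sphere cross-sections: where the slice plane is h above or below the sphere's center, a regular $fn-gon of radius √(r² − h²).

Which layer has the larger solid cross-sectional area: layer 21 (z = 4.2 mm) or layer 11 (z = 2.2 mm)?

layer 11 (z = 2.2 mm)

Layer 21 (z = 4.2): the cone: at t=0.210 of its height the radius interpolates to r₁+(r₂−r₁)t = 9.290, giving a regular 24-gon of that circumradius (area = (24/2)·9.290²·sin(360°/24) = 268.05 mm²); the cube at (-0.5, 3) is present — its section is the full 19×8.5 rectangle (area 161.50 mm²); the cube at (5, -1) is present — its section is the full 14.5×8.5 rectangle (area 123.25 mm²); the r=9 sphere at (14.5, 6.5) contributes a regular 24-gon of circumradius √(9²−3.7²) = 8.204 (area = (24/2)·8.204²·sin(360°/24) = 209.05 mm²); Subtracting the remaining from the first: starting from the cone (268.05 mm²), the 19×8.5 cube at (-0.5, 3) partially overlaps it — only the 42.91 mm² overlap (of its 161.50 mm²) is removed, clipping the outline; the 14.5×8.5 cube at (5, -1) partially overlaps it — only the 16.45 mm² overlap (of its 123.25 mm²) is removed, clipping the outline; the r=9 sphere at (14.5, 6.5) misses the remaining region (no effect) — area = 208.68 mm². So its area = 208.68 mm². Layer 11 (z = 2.2): the cone (r1=9.5→r2=8.5) has section circumradius 9.390 here — a regular 24-gon (area = (24/2)·9.390²·sin(360°/24) = 273.85 mm²); the cube at (-0.5, 3) (footprint 19×8.5) is included at this height (area 161.50 mm²); the cube at (5, -1) is absent (z outside [3.5, 22]); the sphere at (14.5, 6.5): section is a regular 24-gon, circumradius = √(r²−h²) = √(9²−1.7²) = 8.838 (area = (24/2)·8.838²·sin(360°/24) = 242.60 mm²); Taking the first minus the rest: starting from the cone (273.85 mm²), the 19×8.5 cube at (-0.5, 3) partially overlaps it — only the 44.11 mm² overlap (of its 161.50 mm²) is removed, clipping the outline; the r=9 sphere at (14.5, 6.5) partially overlaps it — only the 5.72 mm² overlap (of its 242.60 mm²) is removed, clipping the outline — area = 224.02 mm². So its area = 224.02 mm². Layer 11 is larger (224.02 vs 208.68 mm²).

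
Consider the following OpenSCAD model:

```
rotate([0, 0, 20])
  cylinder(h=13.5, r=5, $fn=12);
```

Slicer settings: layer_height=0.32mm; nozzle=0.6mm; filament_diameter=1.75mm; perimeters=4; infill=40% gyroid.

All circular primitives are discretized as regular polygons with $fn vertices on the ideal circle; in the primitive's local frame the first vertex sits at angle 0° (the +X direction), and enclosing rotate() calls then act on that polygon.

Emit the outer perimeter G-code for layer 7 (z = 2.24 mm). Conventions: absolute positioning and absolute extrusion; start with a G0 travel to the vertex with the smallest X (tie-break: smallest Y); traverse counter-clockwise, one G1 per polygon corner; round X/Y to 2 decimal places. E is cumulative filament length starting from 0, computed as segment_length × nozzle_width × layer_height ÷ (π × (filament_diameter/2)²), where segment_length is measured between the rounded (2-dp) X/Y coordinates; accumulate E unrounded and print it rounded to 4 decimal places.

G0 X-4.92 Y0.87 Z2.24
G1 X-4.70 Y-1.71 E0.2067
G1 X-3.21 Y-3.83 E0.4135
G1 X-0.87 Y-4.92 E0.6196
G1 X1.71 Y-4.70 E0.8263
G1 X3.83 Y-3.21 E1.0331
G1 X4.92 Y-0.87 E1.2392
G1 X4.70 Y1.71 E1.4459
G1 X3.21 Y3.83 E1.6527
G1 X0.87 Y4.92 E1.8588
G1 X-1.71 Y4.70 E2.0655
G1 X-3.83 Y3.21 E2.2723
G1 X-4.92 Y0.87 E2.4784

At z = 2.24 mm: the r=5 cylinder contributes a regular 12-gon of circumradius 5; (whole slice rotated 20° about Z — lengths, areas and connectivity unchanged). The outline is a single polygon with 12 vertices. Extrusion per mm of travel: 0.6 × 0.32 / (π × 0.875²) = 0.079824. Accumulating E over each segment gives final E = 2.4784.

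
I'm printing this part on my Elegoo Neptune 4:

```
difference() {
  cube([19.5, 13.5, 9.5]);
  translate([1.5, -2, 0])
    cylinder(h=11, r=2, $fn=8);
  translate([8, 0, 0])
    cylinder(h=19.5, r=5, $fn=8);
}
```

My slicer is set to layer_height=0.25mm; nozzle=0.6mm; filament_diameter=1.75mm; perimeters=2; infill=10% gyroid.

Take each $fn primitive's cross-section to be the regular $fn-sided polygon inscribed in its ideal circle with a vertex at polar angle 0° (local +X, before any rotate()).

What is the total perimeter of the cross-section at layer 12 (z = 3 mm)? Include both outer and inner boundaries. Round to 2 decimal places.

At z = 3 mm: the cube is present — its section is the full 19.5×13.5 rectangle (perimeter 66.00 mm); the cylinder at (1.5, -2): section is a regular 8-gon, circumradius r=2 (perimeter = 2·8·2.000·sin(180°/8) = 12.25 mm); the r=5 cylinder at (8, 0) contributes a regular 8-gon of circumradius 5 (perimeter = 2·8·5.000·sin(180°/8) = 30.61 mm); Taking the first minus the rest: starting from the 19.5×13.5 cube, the r=2 cylinder at (1.5, -2) misses the remaining region (no effect); the r=5 cylinder at (8, 0) partially overlaps it — only the 35.36 mm² overlap (of its 70.71 mm²) is removed, clipping the outline — boundary = 71.31 mm. Overall, the cross-section is a single solid region. Total boundary length (outer) = 71.31 mm.

71.31 mm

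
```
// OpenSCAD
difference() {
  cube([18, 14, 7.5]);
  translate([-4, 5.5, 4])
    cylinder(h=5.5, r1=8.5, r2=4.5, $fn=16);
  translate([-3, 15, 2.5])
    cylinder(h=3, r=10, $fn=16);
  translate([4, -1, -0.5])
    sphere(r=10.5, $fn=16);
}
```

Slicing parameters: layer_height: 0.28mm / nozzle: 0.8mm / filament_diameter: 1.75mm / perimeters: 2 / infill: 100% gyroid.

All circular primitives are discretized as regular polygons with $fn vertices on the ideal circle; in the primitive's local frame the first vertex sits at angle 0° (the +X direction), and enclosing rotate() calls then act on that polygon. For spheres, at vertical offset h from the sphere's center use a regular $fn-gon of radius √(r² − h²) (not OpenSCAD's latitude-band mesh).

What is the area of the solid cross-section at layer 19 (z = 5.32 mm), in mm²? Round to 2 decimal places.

135.33 mm²

At z = 5.32 mm: the cube is present — its section is the full 18×14 rectangle (area 252.00 mm²); the cone at (-4, 5.5): at t=0.240 of its height the radius interpolates to r₁+(r₂−r₁)t = 7.540, giving a regular 16-gon of that circumradius (area = (16/2)·7.540²·sin(360°/16) = 174.05 mm²); the r=10 cylinder at (-3, 15) gives a regular 16-gon of circumradius 10 (constant along its height) (area = (16/2)·10.000²·sin(360°/16) = 306.15 mm²); the r=10.5 sphere at (4, -1) contributes a regular 16-gon of circumradius √(10.5²−5.82²) = 8.739 (area = (16/2)·8.739²·sin(360°/16) = 233.83 mm²); Subtracting the remaining from the first: starting from the 18×14 cube (252.00 mm²), the cone at (-4, 5.5) partially overlaps it — only the 30.08 mm² overlap (of its 174.05 mm²) is removed, clipping the outline; the r=10 cylinder at (-3, 15) partially overlaps it — only the 28.23 mm² overlap (of its 306.15 mm²) is removed, clipping the outline; the r=10.5 sphere at (4, -1) partially overlaps it — only the 58.35 mm² overlap (of its 233.83 mm²) is removed, clipping the outline — area = 135.33 mm². Overall, the cross-section is a single solid region. Net area = 135.33 mm².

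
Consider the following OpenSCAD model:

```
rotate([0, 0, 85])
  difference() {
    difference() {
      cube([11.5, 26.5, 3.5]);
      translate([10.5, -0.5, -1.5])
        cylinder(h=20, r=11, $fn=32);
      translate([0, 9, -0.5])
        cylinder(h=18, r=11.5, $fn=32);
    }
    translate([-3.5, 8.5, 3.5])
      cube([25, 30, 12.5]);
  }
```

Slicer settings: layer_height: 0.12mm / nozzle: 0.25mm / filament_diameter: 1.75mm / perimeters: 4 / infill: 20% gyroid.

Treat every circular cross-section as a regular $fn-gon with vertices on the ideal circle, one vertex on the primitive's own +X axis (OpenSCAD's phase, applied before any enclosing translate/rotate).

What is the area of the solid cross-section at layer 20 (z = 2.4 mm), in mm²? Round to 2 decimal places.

97.95 mm²

At z = 2.4 mm: the 11.5×26.5 cube contributes its full rectangle (area 304.75 mm²); the r=11 cylinder at (10.5, -0.5) gives a regular 32-gon of circumradius 11 (constant along its height) (area = (32/2)·11.000²·sin(360°/32) = 377.69 mm²); the r=11.5 cylinder at (0, 9) contributes a regular 32-gon of circumradius 11.5 (area = (32/2)·11.500²·sin(360°/32) = 412.81 mm²); Taking the first minus the rest: starting from the 11.5×26.5 cube (304.75 mm²), the r=11 cylinder at (10.5, -0.5) partially overlaps it — only the 98.64 mm² overlap (of its 377.69 mm²) is removed, clipping the outline; the r=11.5 cylinder at (0, 9) partially overlaps it — only the 108.16 mm² overlap (of its 412.81 mm²) is removed, clipping the outline — area = 97.95 mm²; the cube at (-3.5, 8.5) is not intersected at this z (z outside [3.5, 16]); After the difference (first − rest): none of the subtracted shapes is present at this height, so the result so far is unchanged — area = 97.95 mm²; (rotated 85° about Z; rotation is an isometry so areas/perimeters/island counts are preserved). Overall, the cross-section is a single solid region. Net area = 97.95 mm².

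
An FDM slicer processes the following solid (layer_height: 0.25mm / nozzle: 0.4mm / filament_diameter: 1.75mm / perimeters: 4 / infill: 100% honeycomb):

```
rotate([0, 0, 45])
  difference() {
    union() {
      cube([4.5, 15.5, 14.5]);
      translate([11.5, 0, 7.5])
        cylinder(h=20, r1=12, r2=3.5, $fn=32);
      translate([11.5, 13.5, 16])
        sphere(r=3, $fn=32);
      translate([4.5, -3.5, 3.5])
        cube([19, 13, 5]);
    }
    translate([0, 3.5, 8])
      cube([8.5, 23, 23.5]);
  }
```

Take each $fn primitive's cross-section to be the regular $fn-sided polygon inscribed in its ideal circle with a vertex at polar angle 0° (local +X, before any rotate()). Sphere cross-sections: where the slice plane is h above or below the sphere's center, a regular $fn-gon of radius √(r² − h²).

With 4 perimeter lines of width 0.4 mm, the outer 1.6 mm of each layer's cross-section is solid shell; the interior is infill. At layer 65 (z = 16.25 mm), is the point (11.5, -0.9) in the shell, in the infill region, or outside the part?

outside

At z = 16.25 mm: the cube is not intersected at this z (z outside [0, 14.5]); the cone at (11.5, 0): at t=0.438 of its height the radius interpolates to r₁+(r₂−r₁)t = 8.281, giving a regular 32-gon of that circumradius; the r=3 sphere at (11.5, 13.5) contributes a regular 32-gon of circumradius √(3²−0.25²) = 2.990; the cube at (4.5, -3.5) does not reach this height (z outside [3.5, 8.5]); Combining (union): the 2 present regions are separate (no shared area or edge), so areas and boundary lengths simply add and each stays a separate island — 2 connected regions; the cube at (0, 3.5) (footprint 8.5×23) is included at this height; Subtracting the remaining from the first: starting from the result so far, the 8.5×23 cube at (0, 3.5) partially overlaps it — only the 11.81 mm² overlap (of its 195.50 mm²) is removed, clipping the outline — 2 connected regions; (rotated 45° about Z; rotation is an isometry so areas/perimeters/island counts are preserved). Overall, the cross-section has 2 separate islands. Undo the 45° rotation: the query point maps to (7.495, -8.768) in the un-rotated model frame. The nearest boundary edge runs (8.33, -7.65)→(6.90, -6.89); distance from the point to it = 1.38 mm. The point is not inside any of the regions above, so it lies outside the cross-section (1.38 mm from the nearest boundary).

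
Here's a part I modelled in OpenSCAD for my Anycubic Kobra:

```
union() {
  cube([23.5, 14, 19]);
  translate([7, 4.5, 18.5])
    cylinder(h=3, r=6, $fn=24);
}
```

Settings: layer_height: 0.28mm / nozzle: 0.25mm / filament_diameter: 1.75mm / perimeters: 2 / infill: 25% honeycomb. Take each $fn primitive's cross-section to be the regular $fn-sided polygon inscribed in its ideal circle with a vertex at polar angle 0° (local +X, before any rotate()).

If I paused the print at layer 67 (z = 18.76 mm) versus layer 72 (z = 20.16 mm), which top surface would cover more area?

layer 67 (z = 18.76 mm)

Layer 67 (z = 18.76): the 23.5×14 cube contributes its full rectangle (area 329.00 mm²); the r=6 cylinder at (7, 4.5) contributes a regular 24-gon of circumradius 6 (area = (24/2)·6.000²·sin(360°/24) = 111.81 mm²); Taking the union: the regions partially overlap — summed areas 440.81 mm² minus the doubly-counted overlap 103.95 mm² gives 336.86 mm² — area = 336.86 mm². So its area = 336.86 mm². Layer 72 (z = 20.16): the cube does not reach this height (z outside [0, 19]); the cylinder at (7, 4.5): section is a regular 24-gon, circumradius r=6 (area = (24/2)·6.000²·sin(360°/24) = 111.81 mm²); Taking the union: only the r=6 cylinder at (7, 4.5) is present, so the union is just that shape — area = 111.81 mm². So its area = 111.81 mm². Layer 67 is larger (336.86 vs 111.81 mm²).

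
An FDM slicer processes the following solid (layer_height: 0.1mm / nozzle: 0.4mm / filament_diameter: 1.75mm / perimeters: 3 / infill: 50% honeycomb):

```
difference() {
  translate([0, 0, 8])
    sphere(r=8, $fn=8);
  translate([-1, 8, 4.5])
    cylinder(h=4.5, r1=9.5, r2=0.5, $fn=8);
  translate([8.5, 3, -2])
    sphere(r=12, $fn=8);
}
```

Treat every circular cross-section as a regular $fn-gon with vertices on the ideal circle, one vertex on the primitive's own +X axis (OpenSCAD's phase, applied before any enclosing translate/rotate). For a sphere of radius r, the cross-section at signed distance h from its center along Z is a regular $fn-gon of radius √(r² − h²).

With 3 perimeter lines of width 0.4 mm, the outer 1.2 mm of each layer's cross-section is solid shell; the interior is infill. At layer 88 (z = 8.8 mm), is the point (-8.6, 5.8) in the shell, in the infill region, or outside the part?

At z = 8.8 mm: the r=8 sphere contributes a regular 8-gon of circumradius √(8²−0.8²) = 7.960; the cone at (-1, 8) (r1=9.5→r2=0.5) has section circumradius 0.900 here — a regular 8-gon; the sphere at (8.5, 3): section is a regular 8-gon, circumradius = √(r²−h²) = √(12²−10.8²) = 5.231; Subtracting the remaining from the first: starting from the r=8 sphere, the cone at (-1, 8) partially overlaps it — only the 0.45 mm² overlap (of its 2.29 mm²) is removed, clipping the outline; the r=12 sphere at (8.5, 3) partially overlaps it — only the 20.49 mm² overlap (of its 77.39 mm²) is removed, clipping the outline — 1 connected region. Overall, the cross-section is a single solid region. The nearest boundary edge runs (-7.96, 0.00)→(-5.63, 5.63); distance from the point to it = 2.81 mm. The point is not inside any of the regions above, so it lies outside the cross-section (2.81 mm from the nearest boundary).

outside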